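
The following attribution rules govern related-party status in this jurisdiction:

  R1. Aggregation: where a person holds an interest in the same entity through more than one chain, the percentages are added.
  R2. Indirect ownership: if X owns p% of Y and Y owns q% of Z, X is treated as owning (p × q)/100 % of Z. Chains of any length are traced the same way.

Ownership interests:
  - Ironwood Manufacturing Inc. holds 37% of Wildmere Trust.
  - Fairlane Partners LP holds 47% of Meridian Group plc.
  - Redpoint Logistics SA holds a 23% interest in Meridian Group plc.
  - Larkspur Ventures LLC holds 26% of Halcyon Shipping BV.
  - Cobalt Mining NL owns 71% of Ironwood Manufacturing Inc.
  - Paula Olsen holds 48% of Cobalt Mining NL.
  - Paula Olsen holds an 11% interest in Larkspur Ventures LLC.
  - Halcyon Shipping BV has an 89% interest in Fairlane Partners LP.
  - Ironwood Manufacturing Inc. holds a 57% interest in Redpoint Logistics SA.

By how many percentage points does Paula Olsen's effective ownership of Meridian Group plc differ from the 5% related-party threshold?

Chain via Cobalt Mining NL → Ironwood Manufacturing Inc. → Redpoint Logistics SA (R2): 48% × 71% × 57% × 23% = 4.467888% of Meridian Group plc.
Chain via Larkspur Ventures LLC → Halcyon Shipping BV → Fairlane Partners LP (R2): 11% × 26% × 89% × 47% = 1.196338% of Meridian Group plc.
Aggregating (R1): 4.467888% + 1.196338% = 5.664226%.
5.664226% exceeds the 5% threshold by 0.664226 percentage points.

0.664226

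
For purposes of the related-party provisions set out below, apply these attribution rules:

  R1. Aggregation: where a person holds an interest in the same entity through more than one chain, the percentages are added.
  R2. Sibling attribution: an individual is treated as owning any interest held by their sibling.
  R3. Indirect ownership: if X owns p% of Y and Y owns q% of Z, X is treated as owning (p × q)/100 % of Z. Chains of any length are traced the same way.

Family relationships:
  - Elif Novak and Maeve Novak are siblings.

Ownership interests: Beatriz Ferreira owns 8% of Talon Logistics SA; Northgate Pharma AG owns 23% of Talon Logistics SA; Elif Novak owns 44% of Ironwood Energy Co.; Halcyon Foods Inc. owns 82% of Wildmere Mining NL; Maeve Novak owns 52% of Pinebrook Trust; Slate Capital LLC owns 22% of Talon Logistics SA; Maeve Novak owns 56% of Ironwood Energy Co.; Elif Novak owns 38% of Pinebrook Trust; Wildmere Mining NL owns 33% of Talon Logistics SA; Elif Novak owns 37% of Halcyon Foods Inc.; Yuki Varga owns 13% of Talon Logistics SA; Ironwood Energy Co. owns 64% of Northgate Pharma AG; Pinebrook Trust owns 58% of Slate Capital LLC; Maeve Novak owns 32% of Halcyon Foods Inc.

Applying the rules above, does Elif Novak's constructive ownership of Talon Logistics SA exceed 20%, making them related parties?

By sibling attribution (R2), Elif Novak is treated as also owning Maeve Novak's interest in Pinebrook Trust, giving 38% + 52% = 90%.
By sibling attribution (R2), Elif Novak is treated as also owning Maeve Novak's interest in Halcyon Foods Inc, giving 37% + 32% = 69%.
By sibling attribution (R2), Elif Novak is treated as also owning Maeve Novak's interest in Ironwood Energy Co, giving 44% + 56% = 100%.
Chain via Pinebrook Trust → Slate Capital LLC (R3): 90% × 58% × 22% = 11.484% of Talon Logistics SA.
Chain via Halcyon Foods Inc. → Wildmere Mining NL (R3): 69% × 82% × 33% = 18.6714% of Talon Logistics SA.
Chain via Ironwood Energy Co. → Northgate Pharma AG (R3): 100% × 64% × 23% = 14.72% of Talon Logistics SA.
Aggregating (R1): 11.484% + 18.6714% + 14.72% = 44.8754%.
44.8754% exceeds the 20% threshold, so Elif is a related party to Talon Logistics SA.

Yes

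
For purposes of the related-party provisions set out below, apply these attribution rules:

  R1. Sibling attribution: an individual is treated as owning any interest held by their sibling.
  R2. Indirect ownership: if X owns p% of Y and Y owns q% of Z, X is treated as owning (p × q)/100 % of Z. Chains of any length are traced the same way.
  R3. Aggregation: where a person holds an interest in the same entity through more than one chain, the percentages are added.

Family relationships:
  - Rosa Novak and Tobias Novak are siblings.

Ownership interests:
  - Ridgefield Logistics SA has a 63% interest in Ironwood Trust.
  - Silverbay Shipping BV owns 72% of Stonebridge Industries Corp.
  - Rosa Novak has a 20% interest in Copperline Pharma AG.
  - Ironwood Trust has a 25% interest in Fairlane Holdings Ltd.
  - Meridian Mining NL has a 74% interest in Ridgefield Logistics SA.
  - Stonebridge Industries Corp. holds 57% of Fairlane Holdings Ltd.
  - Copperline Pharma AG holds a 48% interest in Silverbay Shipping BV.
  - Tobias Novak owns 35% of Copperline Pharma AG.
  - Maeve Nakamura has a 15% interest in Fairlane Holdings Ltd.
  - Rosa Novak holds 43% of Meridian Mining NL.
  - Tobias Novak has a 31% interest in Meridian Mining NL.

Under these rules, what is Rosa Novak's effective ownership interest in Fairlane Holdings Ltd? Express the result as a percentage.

By sibling attribution (R1), Rosa Novak is treated as also owning Tobias Novak's interest in Copperline Pharma AG, giving 20% + 35% = 55%.
By sibling attribution (R1), Rosa Novak is treated as also owning Tobias Novak's interest in Meridian Mining NL, giving 43% + 31% = 74%.
Chain via Copperline Pharma AG → Silverbay Shipping BV → Stonebridge Industries Corp. (R2): 55% × 48% × 72% × 57% = 10.83456% of Fairlane Holdings Ltd.
Chain via Meridian Mining NL → Ridgefield Logistics SA → Ironwood Trust (R2): 74% × 74% × 63% × 25% = 8.6247% of Fairlane Holdings Ltd.
Aggregating (R3): 10.83456% + 8.6247% = 19.45926%.

19.45926%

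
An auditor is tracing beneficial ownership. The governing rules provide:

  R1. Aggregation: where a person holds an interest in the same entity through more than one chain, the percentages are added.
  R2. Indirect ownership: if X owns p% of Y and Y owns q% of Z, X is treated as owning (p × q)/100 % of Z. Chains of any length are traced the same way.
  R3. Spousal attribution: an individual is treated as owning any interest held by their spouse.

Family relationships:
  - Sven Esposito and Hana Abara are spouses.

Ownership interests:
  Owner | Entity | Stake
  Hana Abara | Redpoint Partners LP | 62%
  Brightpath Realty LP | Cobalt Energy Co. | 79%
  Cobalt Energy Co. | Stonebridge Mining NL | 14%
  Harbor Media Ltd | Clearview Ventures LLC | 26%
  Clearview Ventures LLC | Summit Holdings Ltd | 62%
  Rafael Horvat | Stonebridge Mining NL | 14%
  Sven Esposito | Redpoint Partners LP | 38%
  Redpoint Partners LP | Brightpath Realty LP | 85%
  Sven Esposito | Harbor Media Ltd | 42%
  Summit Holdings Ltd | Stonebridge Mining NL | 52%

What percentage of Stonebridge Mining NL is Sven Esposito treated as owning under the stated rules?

12.921608%

By spousal attribution (R3), Sven Esposito is treated as also owning Hana Abara's interest in Redpoint Partners LP, giving 38% + 62% = 100%.
Chain via Redpoint Partners LP → Brightpath Realty LP → Cobalt Energy Co. (R2): 100% × 85% × 79% × 14% = 9.401% of Stonebridge Mining NL.
Chain via Harbor Media Ltd → Clearview Ventures LLC → Summit Holdings Ltd (R2): 42% × 26% × 62% × 52% = 3.520608% of Stonebridge Mining NL.
Aggregating (R1): 9.401% + 3.520608% = 12.921608%.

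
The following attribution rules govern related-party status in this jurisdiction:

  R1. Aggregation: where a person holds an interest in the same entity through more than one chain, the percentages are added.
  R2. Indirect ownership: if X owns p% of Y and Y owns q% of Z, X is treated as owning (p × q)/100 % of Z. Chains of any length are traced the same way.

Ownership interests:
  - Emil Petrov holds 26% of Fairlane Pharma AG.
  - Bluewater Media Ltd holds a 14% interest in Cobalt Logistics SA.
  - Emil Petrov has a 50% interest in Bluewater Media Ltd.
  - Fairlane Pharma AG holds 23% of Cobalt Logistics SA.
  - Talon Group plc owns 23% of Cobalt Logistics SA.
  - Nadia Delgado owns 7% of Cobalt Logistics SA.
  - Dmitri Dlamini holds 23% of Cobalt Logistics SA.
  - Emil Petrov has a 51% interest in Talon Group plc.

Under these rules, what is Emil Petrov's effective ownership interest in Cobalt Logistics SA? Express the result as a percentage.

24.71%

Chain via Bluewater Media Ltd (R2): 50% × 14% = 7% of Cobalt Logistics SA.
Chain via Fairlane Pharma AG (R2): 26% × 23% = 5.98% of Cobalt Logistics SA.
Chain via Talon Group plc (R2): 51% × 23% = 11.73% of Cobalt Logistics SA.
Aggregating (R1): 7% + 5.98% + 11.73% = 24.71%.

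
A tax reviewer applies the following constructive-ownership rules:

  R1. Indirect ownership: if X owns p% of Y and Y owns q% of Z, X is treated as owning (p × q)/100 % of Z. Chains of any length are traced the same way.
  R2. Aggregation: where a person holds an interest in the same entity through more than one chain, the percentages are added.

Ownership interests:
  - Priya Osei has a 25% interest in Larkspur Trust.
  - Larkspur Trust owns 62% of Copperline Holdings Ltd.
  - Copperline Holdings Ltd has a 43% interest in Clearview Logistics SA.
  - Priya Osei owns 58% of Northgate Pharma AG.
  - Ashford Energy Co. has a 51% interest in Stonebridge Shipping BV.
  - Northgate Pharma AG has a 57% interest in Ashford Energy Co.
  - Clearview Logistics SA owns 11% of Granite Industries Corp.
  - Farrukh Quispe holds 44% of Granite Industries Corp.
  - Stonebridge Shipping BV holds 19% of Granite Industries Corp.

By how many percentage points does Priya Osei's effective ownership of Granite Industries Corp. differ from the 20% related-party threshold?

Chain via Northgate Pharma AG → Ashford Energy Co. → Stonebridge Shipping BV (R1): 58% × 57% × 51% × 19% = 3.203514% of Granite Industries Corp.
Chain via Larkspur Trust → Copperline Holdings Ltd → Clearview Logistics SA (R1): 25% × 62% × 43% × 11% = 0.73315% of Granite Industries Corp.
Aggregating (R2): 3.203514% + 0.73315% = 3.936664%.
3.936664% falls short of the 20% threshold by 16.063336 percentage points.

16.063336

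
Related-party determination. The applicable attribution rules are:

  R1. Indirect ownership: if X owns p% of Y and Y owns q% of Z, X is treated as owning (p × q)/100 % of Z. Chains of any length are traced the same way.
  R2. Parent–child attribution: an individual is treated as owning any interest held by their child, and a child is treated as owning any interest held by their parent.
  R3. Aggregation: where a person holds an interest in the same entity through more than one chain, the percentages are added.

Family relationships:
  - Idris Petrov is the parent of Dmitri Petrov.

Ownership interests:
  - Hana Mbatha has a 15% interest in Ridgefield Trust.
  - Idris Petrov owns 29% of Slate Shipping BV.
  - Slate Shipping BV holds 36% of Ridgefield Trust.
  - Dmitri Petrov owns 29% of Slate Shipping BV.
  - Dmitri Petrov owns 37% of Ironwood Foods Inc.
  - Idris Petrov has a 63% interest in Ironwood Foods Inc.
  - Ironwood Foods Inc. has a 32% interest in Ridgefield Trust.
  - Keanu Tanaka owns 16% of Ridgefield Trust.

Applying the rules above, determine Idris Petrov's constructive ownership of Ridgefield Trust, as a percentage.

By parent–child attribution (R2), Idris Petrov is treated as also owning Dmitri Petrov's interest in Slate Shipping BV, giving 29% + 29% = 58%.
By parent–child attribution (R2), Idris Petrov is treated as also owning Dmitri Petrov's interest in Ironwood Foods Inc, giving 63% + 37% = 100%.
Chain via Slate Shipping BV (R1): 58% × 36% = 20.88% of Ridgefield Trust.
Chain via Ironwood Foods Inc. (R1): 100% × 32% = 32% of Ridgefield Trust.
Aggregating (R3): 20.88% + 32% = 52.88%.

52.88%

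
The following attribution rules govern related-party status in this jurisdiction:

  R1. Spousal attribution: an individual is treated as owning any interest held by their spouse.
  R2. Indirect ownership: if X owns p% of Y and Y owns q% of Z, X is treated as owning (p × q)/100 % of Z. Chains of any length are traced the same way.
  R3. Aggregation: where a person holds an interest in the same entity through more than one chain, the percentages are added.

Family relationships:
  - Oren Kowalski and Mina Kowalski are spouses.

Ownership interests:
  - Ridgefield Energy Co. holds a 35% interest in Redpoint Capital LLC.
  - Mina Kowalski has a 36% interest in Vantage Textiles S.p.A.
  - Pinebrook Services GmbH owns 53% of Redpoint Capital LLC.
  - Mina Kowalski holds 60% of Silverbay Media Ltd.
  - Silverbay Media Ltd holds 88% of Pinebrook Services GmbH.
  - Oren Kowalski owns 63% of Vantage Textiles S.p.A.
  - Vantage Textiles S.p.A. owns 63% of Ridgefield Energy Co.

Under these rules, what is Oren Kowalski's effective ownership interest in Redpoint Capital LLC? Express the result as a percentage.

49.8135%

By spousal attribution (R1), Oren Kowalski is treated as also owning Mina Kowalski's interest in Vantage Textiles S.p.A, giving 63% + 36% = 99%.
By spousal attribution (R1), Oren Kowalski is treated as owning Mina Kowalski's 60% interest in Silverbay Media Ltd.
Chain via Vantage Textiles S.p.A. → Ridgefield Energy Co. (R2): 99% × 63% × 35% = 21.8295% of Redpoint Capital LLC.
Chain via Silverbay Media Ltd → Pinebrook Services GmbH (R2): 60% × 88% × 53% = 27.984% of Redpoint Capital LLC.
Aggregating (R3): 21.8295% + 27.984% = 49.8135%.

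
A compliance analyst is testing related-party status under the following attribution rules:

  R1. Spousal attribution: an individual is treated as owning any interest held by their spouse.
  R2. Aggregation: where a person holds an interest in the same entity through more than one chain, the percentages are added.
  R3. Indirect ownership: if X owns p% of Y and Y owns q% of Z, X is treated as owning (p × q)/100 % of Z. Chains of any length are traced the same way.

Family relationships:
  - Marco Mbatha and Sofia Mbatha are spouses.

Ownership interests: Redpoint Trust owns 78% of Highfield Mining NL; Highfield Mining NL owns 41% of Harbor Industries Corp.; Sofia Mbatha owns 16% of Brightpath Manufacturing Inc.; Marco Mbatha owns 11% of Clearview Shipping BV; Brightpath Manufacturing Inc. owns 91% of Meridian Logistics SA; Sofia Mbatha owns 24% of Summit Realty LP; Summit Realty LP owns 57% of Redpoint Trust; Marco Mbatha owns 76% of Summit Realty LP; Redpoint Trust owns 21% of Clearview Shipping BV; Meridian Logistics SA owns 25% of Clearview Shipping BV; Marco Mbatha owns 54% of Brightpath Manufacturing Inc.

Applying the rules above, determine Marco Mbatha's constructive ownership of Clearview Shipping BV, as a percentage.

38.895%

By spousal attribution (R1), Marco Mbatha is treated as also owning Sofia Mbatha's interest in Brightpath Manufacturing Inc, giving 54% + 16% = 70%.
By spousal attribution (R1), Marco Mbatha is treated as also owning Sofia Mbatha's interest in Summit Realty LP, giving 76% + 24% = 100%.
Chain via Brightpath Manufacturing Inc. → Meridian Logistics SA (R3): 70% × 91% × 25% = 15.925% of Clearview Shipping BV.
Chain via Summit Realty LP → Redpoint Trust (R3): 100% × 57% × 21% = 11.97% of Clearview Shipping BV.
Direct interest in Clearview Shipping BV: 11%.
Aggregating (R2): 15.925% + 11.97% + 11% = 38.895%.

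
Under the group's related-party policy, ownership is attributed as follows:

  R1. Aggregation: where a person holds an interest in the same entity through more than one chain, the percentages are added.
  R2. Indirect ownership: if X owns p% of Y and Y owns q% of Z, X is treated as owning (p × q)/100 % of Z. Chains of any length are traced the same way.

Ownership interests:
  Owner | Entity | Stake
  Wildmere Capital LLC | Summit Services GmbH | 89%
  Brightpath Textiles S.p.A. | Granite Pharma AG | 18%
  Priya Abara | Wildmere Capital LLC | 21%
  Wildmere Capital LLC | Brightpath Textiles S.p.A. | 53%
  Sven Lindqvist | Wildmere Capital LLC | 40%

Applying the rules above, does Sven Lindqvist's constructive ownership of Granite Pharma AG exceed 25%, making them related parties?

No

Chain via Wildmere Capital LLC → Brightpath Textiles S.p.A. (R2): 40% × 53% × 18% = 3.816% of Granite Pharma AG.
3.816% does not exceed the 25% threshold, so Sven is not a related party to Granite Pharma AG.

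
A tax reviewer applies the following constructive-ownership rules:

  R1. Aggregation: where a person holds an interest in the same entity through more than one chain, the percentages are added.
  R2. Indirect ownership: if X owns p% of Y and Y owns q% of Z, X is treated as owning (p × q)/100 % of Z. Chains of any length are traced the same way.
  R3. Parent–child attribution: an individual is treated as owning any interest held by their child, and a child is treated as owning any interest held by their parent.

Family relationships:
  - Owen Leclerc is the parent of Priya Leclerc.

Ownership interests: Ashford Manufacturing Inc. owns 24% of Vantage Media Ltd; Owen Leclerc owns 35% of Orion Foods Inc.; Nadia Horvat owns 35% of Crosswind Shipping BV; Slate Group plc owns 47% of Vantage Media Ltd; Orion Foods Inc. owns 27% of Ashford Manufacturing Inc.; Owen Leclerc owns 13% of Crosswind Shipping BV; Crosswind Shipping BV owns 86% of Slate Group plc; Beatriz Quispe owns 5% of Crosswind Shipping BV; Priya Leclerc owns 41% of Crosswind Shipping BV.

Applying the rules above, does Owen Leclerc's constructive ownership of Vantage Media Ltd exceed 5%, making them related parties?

Yes

By parent–child attribution (R3), Owen Leclerc is treated as also owning Priya Leclerc's interest in Crosswind Shipping BV, giving 13% + 41% = 54%.
Chain via Crosswind Shipping BV → Slate Group plc (R2): 54% × 86% × 47% = 21.8268% of Vantage Media Ltd.
Chain via Orion Foods Inc. → Ashford Manufacturing Inc. (R2): 35% × 27% × 24% = 2.268% of Vantage Media Ltd.
Aggregating (R1): 21.8268% + 2.268% = 24.0948%.
24.0948% exceeds the 5% threshold, so Owen is a related party to Vantage Media Ltd.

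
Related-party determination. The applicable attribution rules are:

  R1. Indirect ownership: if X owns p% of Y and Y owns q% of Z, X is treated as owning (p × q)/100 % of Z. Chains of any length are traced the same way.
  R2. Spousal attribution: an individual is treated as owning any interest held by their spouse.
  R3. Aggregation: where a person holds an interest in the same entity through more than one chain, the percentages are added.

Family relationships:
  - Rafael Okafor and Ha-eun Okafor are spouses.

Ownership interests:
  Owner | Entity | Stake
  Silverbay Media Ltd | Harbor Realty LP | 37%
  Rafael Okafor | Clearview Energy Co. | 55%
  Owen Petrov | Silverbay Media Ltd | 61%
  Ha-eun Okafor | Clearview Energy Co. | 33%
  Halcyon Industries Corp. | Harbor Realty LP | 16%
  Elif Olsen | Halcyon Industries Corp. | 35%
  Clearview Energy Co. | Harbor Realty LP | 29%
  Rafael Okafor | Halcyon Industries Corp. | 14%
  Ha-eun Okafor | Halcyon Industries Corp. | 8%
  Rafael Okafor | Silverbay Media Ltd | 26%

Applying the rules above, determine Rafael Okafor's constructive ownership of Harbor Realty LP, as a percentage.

By spousal attribution (R2), Rafael Okafor is treated as also owning Ha-eun Okafor's interest in Clearview Energy Co, giving 55% + 33% = 88%.
By spousal attribution (R2), Rafael Okafor is treated as also owning Ha-eun Okafor's interest in Halcyon Industries Corp, giving 14% + 8% = 22%.
Chain via Silverbay Media Ltd (R1): 26% × 37% = 9.62% of Harbor Realty LP.
Chain via Clearview Energy Co. (R1): 88% × 29% = 25.52% of Harbor Realty LP.
Chain via Halcyon Industries Corp. (R1): 22% × 16% = 3.52% of Harbor Realty LP.
Aggregating (R3): 9.62% + 25.52% + 3.52% = 38.66%.

38.66%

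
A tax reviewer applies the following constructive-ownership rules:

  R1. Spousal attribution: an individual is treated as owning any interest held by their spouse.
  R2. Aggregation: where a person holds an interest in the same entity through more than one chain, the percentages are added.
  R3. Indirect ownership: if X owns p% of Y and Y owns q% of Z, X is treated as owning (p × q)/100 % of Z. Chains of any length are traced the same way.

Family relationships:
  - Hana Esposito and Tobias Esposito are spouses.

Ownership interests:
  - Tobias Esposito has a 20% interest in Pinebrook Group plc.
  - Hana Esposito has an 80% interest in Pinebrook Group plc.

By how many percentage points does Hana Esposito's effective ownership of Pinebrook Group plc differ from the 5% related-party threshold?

By spousal attribution (R1), Hana Esposito is treated as also owning Tobias Esposito's interest in Pinebrook Group plc, giving 80% + 20% = 100%.
Direct interest in Pinebrook Group plc: 100%.
100% exceeds the 5% threshold by 95 percentage points.

95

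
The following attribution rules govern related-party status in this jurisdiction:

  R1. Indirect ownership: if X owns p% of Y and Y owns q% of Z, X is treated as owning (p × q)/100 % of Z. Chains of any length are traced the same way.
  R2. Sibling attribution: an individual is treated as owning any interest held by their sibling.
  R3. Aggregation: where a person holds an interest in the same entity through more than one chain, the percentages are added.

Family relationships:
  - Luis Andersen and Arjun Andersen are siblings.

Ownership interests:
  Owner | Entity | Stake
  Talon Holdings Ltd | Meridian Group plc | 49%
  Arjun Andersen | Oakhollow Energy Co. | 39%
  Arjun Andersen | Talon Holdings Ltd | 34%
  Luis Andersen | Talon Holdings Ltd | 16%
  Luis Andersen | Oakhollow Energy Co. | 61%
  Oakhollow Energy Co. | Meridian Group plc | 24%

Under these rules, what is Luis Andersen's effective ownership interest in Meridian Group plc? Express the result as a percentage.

By sibling attribution (R2), Luis Andersen is treated as also owning Arjun Andersen's interest in Talon Holdings Ltd, giving 16% + 34% = 50%.
By sibling attribution (R2), Luis Andersen is treated as also owning Arjun Andersen's interest in Oakhollow Energy Co, giving 61% + 39% = 100%.
Chain via Talon Holdings Ltd (R1): 50% × 49% = 24.5% of Meridian Group plc.
Chain via Oakhollow Energy Co. (R1): 100% × 24% = 24% of Meridian Group plc.
Aggregating (R3): 24.5% + 24% = 48.5%.

48.5%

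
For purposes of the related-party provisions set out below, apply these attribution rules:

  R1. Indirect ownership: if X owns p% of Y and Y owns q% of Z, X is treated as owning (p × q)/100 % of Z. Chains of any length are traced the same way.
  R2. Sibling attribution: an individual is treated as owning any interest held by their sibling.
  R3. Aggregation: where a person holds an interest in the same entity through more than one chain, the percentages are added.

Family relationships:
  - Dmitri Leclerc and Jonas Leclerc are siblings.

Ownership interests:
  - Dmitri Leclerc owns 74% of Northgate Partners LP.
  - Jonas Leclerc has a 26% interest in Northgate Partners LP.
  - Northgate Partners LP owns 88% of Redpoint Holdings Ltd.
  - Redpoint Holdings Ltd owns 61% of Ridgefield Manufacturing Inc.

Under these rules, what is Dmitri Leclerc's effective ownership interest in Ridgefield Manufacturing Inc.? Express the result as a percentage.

By sibling attribution (R2), Dmitri Leclerc is treated as also owning Jonas Leclerc's interest in Northgate Partners LP, giving 74% + 26% = 100%.
Chain via Northgate Partners LP → Redpoint Holdings Ltd (R1): 100% × 88% × 61% = 53.68% of Ridgefield Manufacturing Inc.

53.68%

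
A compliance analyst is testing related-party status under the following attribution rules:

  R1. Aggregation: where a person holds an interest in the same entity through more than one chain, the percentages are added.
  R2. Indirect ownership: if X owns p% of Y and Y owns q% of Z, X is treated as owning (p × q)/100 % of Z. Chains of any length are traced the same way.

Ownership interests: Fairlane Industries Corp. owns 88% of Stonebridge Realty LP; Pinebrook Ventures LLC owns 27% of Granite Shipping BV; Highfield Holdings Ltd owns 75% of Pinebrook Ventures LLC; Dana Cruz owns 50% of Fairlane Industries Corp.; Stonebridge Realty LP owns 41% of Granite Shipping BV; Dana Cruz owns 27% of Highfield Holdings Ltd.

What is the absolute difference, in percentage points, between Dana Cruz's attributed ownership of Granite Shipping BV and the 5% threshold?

18.5075

Chain via Fairlane Industries Corp. → Stonebridge Realty LP (R2): 50% × 88% × 41% = 18.04% of Granite Shipping BV.
Chain via Highfield Holdings Ltd → Pinebrook Ventures LLC (R2): 27% × 75% × 27% = 5.4675% of Granite Shipping BV.
Aggregating (R1): 18.04% + 5.4675% = 23.5075%.
23.5075% exceeds the 5% threshold by 18.5075 percentage points.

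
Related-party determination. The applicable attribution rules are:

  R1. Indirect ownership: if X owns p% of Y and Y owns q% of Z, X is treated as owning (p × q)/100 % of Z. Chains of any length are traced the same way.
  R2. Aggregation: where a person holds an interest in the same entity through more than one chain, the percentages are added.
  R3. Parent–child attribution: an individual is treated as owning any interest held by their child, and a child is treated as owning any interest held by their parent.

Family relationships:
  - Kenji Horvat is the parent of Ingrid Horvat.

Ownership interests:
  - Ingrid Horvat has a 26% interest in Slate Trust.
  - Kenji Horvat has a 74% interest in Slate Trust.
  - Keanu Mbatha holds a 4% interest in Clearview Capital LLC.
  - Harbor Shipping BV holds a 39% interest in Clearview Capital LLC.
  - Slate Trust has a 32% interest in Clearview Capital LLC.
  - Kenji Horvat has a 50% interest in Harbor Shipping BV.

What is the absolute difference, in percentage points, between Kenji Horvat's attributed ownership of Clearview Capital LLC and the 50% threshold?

1.5

By parent–child attribution (R3), Kenji Horvat is treated as also owning Ingrid Horvat's interest in Slate Trust, giving 74% + 26% = 100%.
Chain via Slate Trust (R1): 100% × 32% = 32% of Clearview Capital LLC.
Chain via Harbor Shipping BV (R1): 50% × 39% = 19.5% of Clearview Capital LLC.
Aggregating (R2): 32% + 19.5% = 51.5%.
51.5% exceeds the 50% threshold by 1.5 percentage points.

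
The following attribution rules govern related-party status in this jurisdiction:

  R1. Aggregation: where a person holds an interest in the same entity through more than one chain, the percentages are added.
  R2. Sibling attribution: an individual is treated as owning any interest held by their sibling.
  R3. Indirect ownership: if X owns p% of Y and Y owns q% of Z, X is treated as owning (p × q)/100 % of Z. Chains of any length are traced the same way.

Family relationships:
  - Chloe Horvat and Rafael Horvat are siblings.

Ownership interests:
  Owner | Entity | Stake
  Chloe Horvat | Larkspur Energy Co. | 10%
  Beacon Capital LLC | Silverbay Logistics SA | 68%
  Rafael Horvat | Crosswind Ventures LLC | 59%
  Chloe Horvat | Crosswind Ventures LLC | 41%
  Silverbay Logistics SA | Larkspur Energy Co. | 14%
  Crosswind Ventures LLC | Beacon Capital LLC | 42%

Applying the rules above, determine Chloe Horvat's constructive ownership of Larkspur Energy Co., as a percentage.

By sibling attribution (R2), Chloe Horvat is treated as also owning Rafael Horvat's interest in Crosswind Ventures LLC, giving 41% + 59% = 100%.
Chain via Crosswind Ventures LLC → Beacon Capital LLC → Silverbay Logistics SA (R3): 100% × 42% × 68% × 14% = 3.9984% of Larkspur Energy Co.
Direct interest in Larkspur Energy Co: 10%.
Aggregating (R1): 3.9984% + 10% = 13.9984%.

13.9984%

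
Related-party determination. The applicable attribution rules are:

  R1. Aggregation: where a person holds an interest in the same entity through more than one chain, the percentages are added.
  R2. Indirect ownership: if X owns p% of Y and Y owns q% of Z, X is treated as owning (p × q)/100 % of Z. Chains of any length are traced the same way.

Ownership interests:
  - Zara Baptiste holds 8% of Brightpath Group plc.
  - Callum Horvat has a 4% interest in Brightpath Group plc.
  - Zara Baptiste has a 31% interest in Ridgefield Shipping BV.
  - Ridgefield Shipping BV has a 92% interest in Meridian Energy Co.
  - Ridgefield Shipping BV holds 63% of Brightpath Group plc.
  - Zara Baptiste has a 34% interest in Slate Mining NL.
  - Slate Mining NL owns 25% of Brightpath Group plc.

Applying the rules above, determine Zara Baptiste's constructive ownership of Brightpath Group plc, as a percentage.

Chain via Ridgefield Shipping BV (R2): 31% × 63% = 19.53% of Brightpath Group plc.
Chain via Slate Mining NL (R2): 34% × 25% = 8.5% of Brightpath Group plc.
Direct interest in Brightpath Group plc: 8%.
Aggregating (R1): 19.53% + 8.5% + 8% = 36.03%.

36.03%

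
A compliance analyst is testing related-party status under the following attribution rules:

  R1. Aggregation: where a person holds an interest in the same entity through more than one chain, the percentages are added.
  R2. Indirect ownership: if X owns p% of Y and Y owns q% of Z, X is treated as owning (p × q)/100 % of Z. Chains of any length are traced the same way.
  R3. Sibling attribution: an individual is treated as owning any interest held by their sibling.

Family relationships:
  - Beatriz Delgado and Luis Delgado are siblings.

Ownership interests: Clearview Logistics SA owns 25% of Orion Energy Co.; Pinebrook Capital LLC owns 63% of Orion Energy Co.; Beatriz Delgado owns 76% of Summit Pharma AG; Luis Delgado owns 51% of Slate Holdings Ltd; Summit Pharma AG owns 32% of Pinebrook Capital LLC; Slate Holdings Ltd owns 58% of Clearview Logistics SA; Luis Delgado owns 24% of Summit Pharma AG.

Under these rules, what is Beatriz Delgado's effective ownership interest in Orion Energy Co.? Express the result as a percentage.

By sibling attribution (R3), Beatriz Delgado is treated as also owning Luis Delgado's interest in Summit Pharma AG, giving 76% + 24% = 100%.
By sibling attribution (R3), Beatriz Delgado is treated as owning Luis Delgado's 51% interest in Slate Holdings Ltd.
Chain via Summit Pharma AG → Pinebrook Capital LLC (R2): 100% × 32% × 63% = 20.16% of Orion Energy Co.
Chain via Slate Holdings Ltd → Clearview Logistics SA (R2): 51% × 58% × 25% = 7.395% of Orion Energy Co.
Aggregating (R1): 20.16% + 7.395% = 27.555%.

27.555%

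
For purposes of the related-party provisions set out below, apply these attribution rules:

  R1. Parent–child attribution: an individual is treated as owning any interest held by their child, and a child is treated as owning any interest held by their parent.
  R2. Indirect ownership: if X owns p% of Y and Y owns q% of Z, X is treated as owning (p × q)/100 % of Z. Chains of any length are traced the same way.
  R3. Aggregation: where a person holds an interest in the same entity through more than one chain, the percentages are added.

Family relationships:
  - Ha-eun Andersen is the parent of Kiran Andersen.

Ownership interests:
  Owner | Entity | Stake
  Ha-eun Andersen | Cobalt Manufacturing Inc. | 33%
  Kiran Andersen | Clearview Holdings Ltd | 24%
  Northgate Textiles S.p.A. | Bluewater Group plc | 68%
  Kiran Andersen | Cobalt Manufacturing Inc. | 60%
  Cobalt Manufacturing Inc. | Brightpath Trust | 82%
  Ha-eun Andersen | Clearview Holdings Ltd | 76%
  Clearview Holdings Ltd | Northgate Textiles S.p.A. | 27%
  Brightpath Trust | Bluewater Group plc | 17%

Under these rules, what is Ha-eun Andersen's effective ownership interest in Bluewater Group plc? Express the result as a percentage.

31.3242%

By parent–child attribution (R1), Ha-eun Andersen is treated as also owning Kiran Andersen's interest in Cobalt Manufacturing Inc, giving 33% + 60% = 93%.
By parent–child attribution (R1), Ha-eun Andersen is treated as also owning Kiran Andersen's interest in Clearview Holdings Ltd, giving 76% + 24% = 100%.
Chain via Cobalt Manufacturing Inc. → Brightpath Trust (R2): 93% × 82% × 17% = 12.9642% of Bluewater Group plc.
Chain via Clearview Holdings Ltd → Northgate Textiles S.p.A. (R2): 100% × 27% × 68% = 18.36% of Bluewater Group plc.
Aggregating (R3): 12.9642% + 18.36% = 31.3242%.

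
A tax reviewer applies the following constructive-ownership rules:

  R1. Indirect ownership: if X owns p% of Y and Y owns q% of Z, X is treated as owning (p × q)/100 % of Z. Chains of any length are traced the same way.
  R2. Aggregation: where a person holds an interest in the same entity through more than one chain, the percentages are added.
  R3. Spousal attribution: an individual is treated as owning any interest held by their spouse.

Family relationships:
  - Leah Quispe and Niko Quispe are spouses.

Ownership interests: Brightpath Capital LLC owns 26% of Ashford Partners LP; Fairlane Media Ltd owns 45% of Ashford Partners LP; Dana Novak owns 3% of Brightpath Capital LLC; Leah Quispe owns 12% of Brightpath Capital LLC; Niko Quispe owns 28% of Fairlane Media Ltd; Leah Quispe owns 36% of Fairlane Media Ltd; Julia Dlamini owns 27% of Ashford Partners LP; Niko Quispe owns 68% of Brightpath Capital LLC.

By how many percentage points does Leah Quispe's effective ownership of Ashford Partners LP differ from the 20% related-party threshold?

By spousal attribution (R3), Leah Quispe is treated as also owning Niko Quispe's interest in Fairlane Media Ltd, giving 36% + 28% = 64%.
By spousal attribution (R3), Leah Quispe is treated as also owning Niko Quispe's interest in Brightpath Capital LLC, giving 12% + 68% = 80%.
Chain via Fairlane Media Ltd (R1): 64% × 45% = 28.8% of Ashford Partners LP.
Chain via Brightpath Capital LLC (R1): 80% × 26% = 20.8% of Ashford Partners LP.
Aggregating (R2): 28.8% + 20.8% = 49.6%.
49.6% exceeds the 20% threshold by 29.6 percentage points.

29.6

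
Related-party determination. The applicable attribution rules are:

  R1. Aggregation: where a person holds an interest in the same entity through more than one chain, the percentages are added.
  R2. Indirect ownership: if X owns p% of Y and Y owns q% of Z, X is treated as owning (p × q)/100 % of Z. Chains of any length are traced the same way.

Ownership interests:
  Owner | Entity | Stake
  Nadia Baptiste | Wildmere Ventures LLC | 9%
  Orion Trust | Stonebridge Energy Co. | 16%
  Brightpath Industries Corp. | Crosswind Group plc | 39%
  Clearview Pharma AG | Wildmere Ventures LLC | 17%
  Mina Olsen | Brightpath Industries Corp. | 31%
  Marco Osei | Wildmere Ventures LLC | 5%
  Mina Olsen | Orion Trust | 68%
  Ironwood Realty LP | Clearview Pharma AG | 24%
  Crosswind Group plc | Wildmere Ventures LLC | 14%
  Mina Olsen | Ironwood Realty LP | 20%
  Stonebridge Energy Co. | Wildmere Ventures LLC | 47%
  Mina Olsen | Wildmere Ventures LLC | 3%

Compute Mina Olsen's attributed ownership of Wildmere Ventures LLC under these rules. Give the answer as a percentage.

10.6222%

Chain via Brightpath Industries Corp. → Crosswind Group plc (R2): 31% × 39% × 14% = 1.6926% of Wildmere Ventures LLC.
Chain via Ironwood Realty LP → Clearview Pharma AG (R2): 20% × 24% × 17% = 0.816% of Wildmere Ventures LLC.
Chain via Orion Trust → Stonebridge Energy Co. (R2): 68% × 16% × 47% = 5.1136% of Wildmere Ventures LLC.
Direct interest in Wildmere Ventures LLC: 3%.
Aggregating (R1): 1.6926% + 0.816% + 5.1136% + 3% = 10.6222%.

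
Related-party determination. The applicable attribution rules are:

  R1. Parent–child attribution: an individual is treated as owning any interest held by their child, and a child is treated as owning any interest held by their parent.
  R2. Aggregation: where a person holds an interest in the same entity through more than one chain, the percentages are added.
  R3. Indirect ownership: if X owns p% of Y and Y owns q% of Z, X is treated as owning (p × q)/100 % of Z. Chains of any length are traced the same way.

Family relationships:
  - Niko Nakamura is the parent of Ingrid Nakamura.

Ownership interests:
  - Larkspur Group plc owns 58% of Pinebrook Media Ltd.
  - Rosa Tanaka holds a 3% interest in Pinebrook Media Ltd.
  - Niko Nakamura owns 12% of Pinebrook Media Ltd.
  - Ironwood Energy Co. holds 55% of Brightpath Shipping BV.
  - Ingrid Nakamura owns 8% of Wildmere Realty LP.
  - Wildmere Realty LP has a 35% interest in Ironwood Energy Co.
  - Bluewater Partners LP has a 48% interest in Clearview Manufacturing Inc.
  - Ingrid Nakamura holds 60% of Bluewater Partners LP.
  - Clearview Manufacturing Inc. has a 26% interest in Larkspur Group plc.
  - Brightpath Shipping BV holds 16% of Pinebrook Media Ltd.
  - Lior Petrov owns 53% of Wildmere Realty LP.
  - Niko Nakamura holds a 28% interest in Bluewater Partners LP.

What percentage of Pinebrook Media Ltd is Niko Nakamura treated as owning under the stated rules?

18.616192%

By parent–child attribution (R1), Niko Nakamura is treated as also owning Ingrid Nakamura's interest in Bluewater Partners LP, giving 28% + 60% = 88%.
By parent–child attribution (R1), Niko Nakamura is treated as owning Ingrid Nakamura's 8% interest in Wildmere Realty LP.
Chain via Bluewater Partners LP → Clearview Manufacturing Inc. → Larkspur Group plc (R3): 88% × 48% × 26% × 58% = 6.369792% of Pinebrook Media Ltd.
Direct interest in Pinebrook Media Ltd: 12%.
Chain via Wildmere Realty LP → Ironwood Energy Co. → Brightpath Shipping BV (R3): 8% × 35% × 55% × 16% = 0.2464% of Pinebrook Media Ltd.
Aggregating (R2): 6.369792% + 12% + 0.2464% = 18.616192%.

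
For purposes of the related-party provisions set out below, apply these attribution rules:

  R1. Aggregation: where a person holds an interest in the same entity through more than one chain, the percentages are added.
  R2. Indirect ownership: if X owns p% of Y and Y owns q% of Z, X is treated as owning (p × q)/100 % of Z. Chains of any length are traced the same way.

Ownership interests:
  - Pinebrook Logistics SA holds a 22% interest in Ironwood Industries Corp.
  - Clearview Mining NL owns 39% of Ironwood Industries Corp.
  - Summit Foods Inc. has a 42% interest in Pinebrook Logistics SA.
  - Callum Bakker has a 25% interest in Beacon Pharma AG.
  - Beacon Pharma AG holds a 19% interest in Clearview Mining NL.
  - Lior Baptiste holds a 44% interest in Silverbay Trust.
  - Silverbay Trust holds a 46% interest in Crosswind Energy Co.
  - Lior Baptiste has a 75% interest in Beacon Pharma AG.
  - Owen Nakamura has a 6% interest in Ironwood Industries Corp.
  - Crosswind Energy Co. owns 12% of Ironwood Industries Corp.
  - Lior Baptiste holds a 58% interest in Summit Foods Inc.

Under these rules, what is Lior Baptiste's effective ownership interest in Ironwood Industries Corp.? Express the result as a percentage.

13.3455%

Chain via Summit Foods Inc. → Pinebrook Logistics SA (R2): 58% × 42% × 22% = 5.3592% of Ironwood Industries Corp.
Chain via Silverbay Trust → Crosswind Energy Co. (R2): 44% × 46% × 12% = 2.4288% of Ironwood Industries Corp.
Chain via Beacon Pharma AG → Clearview Mining NL (R2): 75% × 19% × 39% = 5.5575% of Ironwood Industries Corp.
Aggregating (R1): 5.3592% + 2.4288% + 5.5575% = 13.3455%.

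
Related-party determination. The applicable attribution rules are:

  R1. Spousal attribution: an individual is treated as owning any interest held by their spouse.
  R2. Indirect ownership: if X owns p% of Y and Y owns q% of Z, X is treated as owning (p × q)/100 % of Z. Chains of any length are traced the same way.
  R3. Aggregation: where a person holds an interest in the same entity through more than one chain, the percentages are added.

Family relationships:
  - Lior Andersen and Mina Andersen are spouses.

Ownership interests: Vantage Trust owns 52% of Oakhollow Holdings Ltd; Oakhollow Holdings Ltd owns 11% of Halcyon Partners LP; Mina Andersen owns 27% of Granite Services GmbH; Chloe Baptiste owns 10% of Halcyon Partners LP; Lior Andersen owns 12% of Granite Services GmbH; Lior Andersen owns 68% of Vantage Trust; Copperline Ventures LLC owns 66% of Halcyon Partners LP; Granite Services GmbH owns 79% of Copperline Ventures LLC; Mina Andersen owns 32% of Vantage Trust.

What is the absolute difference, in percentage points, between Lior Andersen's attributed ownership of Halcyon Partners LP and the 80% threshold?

53.9454

By spousal attribution (R1), Lior Andersen is treated as also owning Mina Andersen's interest in Granite Services GmbH, giving 12% + 27% = 39%.
By spousal attribution (R1), Lior Andersen is treated as also owning Mina Andersen's interest in Vantage Trust, giving 68% + 32% = 100%.
Chain via Granite Services GmbH → Copperline Ventures LLC (R2): 39% × 79% × 66% = 20.3346% of Halcyon Partners LP.
Chain via Vantage Trust → Oakhollow Holdings Ltd (R2): 100% × 52% × 11% = 5.72% of Halcyon Partners LP.
Aggregating (R3): 20.3346% + 5.72% = 26.0546%.
26.0546% falls short of the 80% threshold by 53.9454 percentage points.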